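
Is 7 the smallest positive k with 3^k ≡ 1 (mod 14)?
Powers of 3 mod 14: 3^1≡3, 3^2≡9, 3^3≡13, 3^4≡11, 3^5≡5, 3^6≡1. Already 3^6≡1, so the order is 6 < 7. No, the actual order is 6.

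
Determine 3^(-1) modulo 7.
Since 7 is prime, by Fermat 3^(-1) ≡ 3^{5} ≡ 5 mod 7. Verify: 3 × 5 = 15 ≡ 1 mod 7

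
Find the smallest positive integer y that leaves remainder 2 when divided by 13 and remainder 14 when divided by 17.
M = 13 × 17 = 221. M₁ = 17, y₁ ≡ 10 mod 13. M₂ = 13, y₂ ≡ 4 mod 17. y = 2×17×10 + 14×13×4 ≡ 184 mod 221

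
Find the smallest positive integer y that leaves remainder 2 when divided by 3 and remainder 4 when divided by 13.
M = 3 × 13 = 39. M₁ = 13, y₁ ≡ 1 mod 3. M₂ = 3, y₂ ≡ 9 mod 13. y = 2×13×1 + 4×3×9 ≡ 17 mod 39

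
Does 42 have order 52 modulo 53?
42^{13} ≡ 1 mod 53 and 13 < 52, so ord_53(42) = 13 ≠ 52 and 42 is not a primitive root.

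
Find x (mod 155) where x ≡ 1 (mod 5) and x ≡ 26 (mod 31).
M = 5 × 31 = 155. M₁ = 31, y₁ ≡ 1 (mod 5). M₂ = 5, y₂ ≡ 25 (mod 31). x = 1×31×1 + 26×5×25 ≡ 26 (mod 155)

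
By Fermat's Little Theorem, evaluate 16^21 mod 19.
By Fermat: 16^{18} ≡ 1 mod 19. So 16^{21} = 16^{18} · 16^{3} ≡ 16^{3} ≡ 11 mod 19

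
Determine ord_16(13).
Powers of 13 mod 16: 13^1≡13, 13^2≡9, 13^3≡5, 13^4≡1. Order = 4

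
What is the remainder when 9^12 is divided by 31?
By repeated squaring mod 31: 9^{1}≡9, 9^{2}≡19, 9^{4}≡20, 9^{8}≡28. Then 9^{12} = 9^{8+4} ≡ 28 × 20 ≡ 2 mod 31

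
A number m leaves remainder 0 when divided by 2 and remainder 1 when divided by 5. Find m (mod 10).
M = 2 × 5 = 10. M₁ = 5, y₁ ≡ 1 (mod 2). M₂ = 2, y₂ ≡ 3 (mod 5). m = 0×5×1 + 1×2×3 ≡ 6 (mod 10)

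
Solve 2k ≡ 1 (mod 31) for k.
Since 31 is prime, by Fermat 2^(-1) ≡ 2^{29} ≡ 16 (mod 31). Verify: 2 × 16 = 32 ≡ 1 (mod 31)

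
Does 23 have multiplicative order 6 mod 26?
Powers of 23 mod 26: 23^1≡23, 23^2≡9, 23^3≡25, 23^4≡3, 23^5≡17, 23^6≡1. First k with 23^k≡1 is k=6. Yes, ord_26(23) = 6.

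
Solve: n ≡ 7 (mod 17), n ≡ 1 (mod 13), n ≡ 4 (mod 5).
M = 17 × 13 × 5 = 1105. M₁ = 65, y₁ ≡ 11 (mod 17). M₂ = 85, y₂ ≡ 2 (mod 13). M₃ = 221, y₃ ≡ 1 (mod 5). n = 7×65×11 + 1×85×2 + 4×221×1 ≡ 534 (mod 1105)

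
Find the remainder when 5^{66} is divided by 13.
By Fermat: 5^{12} ≡ 1 (mod 13). 66 = 5×12 + 6. So 5^{66} ≡ 5^{6} ≡ 12 (mod 13)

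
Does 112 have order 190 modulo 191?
ord_191(112) divides 190. For each prime q|190: 112^{95}≡190, 112^{38}≡184, 112^{10}≡5, none ≡ 1. So 112 has order 190 and is a primitive root mod 191.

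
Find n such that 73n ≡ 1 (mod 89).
Since 89 is prime, by Fermat 73^(-1) ≡ 73^{87} ≡ 50 (mod 89). Verify: 73 × 50 = 3650 ≡ 1 (mod 89)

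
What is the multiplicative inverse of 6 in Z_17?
Since 17 is prime, by Fermat 6^(-1) ≡ 6^{15} ≡ 3 (mod 17). Verify: 6 × 3 = 18 ≡ 1 (mod 17)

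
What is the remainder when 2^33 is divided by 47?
By repeated squaring mod 47: 2^{1}≡2, 2^{2}≡4, 2^{4}≡16, 2^{8}≡21, 2^{16}≡18, 2^{32}≡42. Then 2^{33} = 2^{32+1} ≡ 42 × 2 ≡ 37 mod 47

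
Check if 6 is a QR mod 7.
By Euler's criterion: 6^{3} ≡ 6 (mod 7). Since this equals -1 (≡ 6), 6 is not a QR.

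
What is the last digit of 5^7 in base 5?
By repeated squaring (mod 5): 5^{1}≡0, 5^{2}≡0, 5^{4}≡0. Then 5^{7} = 5^{4+2+1} ≡ 0 × 0 × 0 ≡ 0 (mod 5)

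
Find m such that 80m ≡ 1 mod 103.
Since 103 is prime, by Fermat 80^(-1) ≡ 80^{101} ≡ 94 mod 103. Verify: 80 × 94 = 7520 ≡ 1 mod 103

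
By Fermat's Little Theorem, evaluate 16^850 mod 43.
By Fermat: 16^{42} ≡ 1 mod 43. 850 ≡ 10 mod 42. So 16^{850} ≡ 16^{10} ≡ 11 mod 43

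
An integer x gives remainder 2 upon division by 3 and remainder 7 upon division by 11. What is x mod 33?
M = 3 × 11 = 33. M₁ = 11, y₁ ≡ 2 mod 3. M₂ = 3, y₂ ≡ 4 mod 11. x = 2×11×2 + 7×3×4 ≡ 29 mod 33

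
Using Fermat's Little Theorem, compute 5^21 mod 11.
By Fermat: 5^{10} ≡ 1 mod 11. 21 = 2×10 + 1. So 5^{21} ≡ 5^{1} ≡ 5 mod 11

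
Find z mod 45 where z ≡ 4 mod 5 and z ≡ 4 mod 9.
M = 5 × 9 = 45. M₁ = 9, y₁ ≡ 4 mod 5. M₂ = 5, y₂ ≡ 2 mod 9. z = 4×9×4 + 4×5×2 ≡ 4 mod 45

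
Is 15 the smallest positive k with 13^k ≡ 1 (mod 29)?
Powers of 13 mod 29: 13^1≡13, 13^2≡24, 13^3≡22, 13^4≡25, 13^5≡6, 13^6≡20, 13^7≡28, 13^8≡16, 13^9≡5, 13^10≡7, 13^11≡4, 13^12≡23, 13^13≡9, 13^14≡1. Already 13^14≡1, so the order is 14 < 15. No, the actual order is 14.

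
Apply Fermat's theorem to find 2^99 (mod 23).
By Fermat: 2^{22} ≡ 1 (mod 23). 99 = 4×22 + 11. So 2^{99} ≡ 2^{11} ≡ 1 (mod 23)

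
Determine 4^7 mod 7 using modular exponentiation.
Using Fermat: 4^{6} ≡ 1 mod 7. 7 ≡ 1 mod 6. So 4^{7} ≡ 4^{1} ≡ 4 mod 7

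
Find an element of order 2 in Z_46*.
45 has order 2 mod 46 since 45^{2} ≡ 1 (mod 46) and no smaller power works.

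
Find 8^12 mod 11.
Using Fermat: 8^{10} ≡ 1 mod 11. 12 ≡ 2 mod 10. So 8^{12} ≡ 8^{2} ≡ 9 mod 11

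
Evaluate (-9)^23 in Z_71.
By repeated squaring (mod 71): (-9)^{1}≡62, (-9)^{2}≡10, (-9)^{4}≡29, (-9)^{8}≡60, (-9)^{16}≡50. Then (-9)^{23} = (-9)^{16+4+2+1} ≡ 50 × 29 × 10 × 62 ≡ 69 (mod 71)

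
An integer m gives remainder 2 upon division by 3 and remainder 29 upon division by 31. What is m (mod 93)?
M = 3 × 31 = 93. M₁ = 31, y₁ ≡ 1 (mod 3). M₂ = 3, y₂ ≡ 21 (mod 31). m = 2×31×1 + 29×3×21 ≡ 29 (mod 93)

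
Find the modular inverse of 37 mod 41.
Since 41 is prime, by Fermat 37^(-1) ≡ 37^{39} ≡ 10 (mod 41). Verify: 37 × 10 = 370 ≡ 1 (mod 41)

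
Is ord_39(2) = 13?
Powers of 2 mod 39: 2^1≡2, 2^2≡4, 2^3≡8, 2^4≡16, 2^5≡32, 2^6≡25, 2^7≡11, 2^8≡22, 2^9≡5, 2^10≡10, 2^11≡20, 2^12≡1. Already 2^12≡1, so the order is 12 < 13. No, the actual order is 12.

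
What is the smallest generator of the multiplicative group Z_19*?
g = 2. Powers: [2, 4, 8, 16, 13, 7, 14, 9, ...] generates all 18 non-zero residues.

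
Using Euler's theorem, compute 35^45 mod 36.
By Euler: 35^{12} ≡ 1 mod 36 since gcd(35, 36) = 1. 45 = 3×12 + 9. So 35^{45} ≡ 35^{9} ≡ 35 mod 36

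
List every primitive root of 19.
There are φ(18) = 6 primitive roots mod 19: {2, 3, 10, 13, 14, 15}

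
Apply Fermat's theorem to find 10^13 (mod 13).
By Fermat: 10^{12} ≡ 1 (mod 13). So 10^{13} = 10^{12} · 10^{1} ≡ 10^{1} ≡ 10 (mod 13)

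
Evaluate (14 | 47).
(14/47) = 14^{23} mod 47 = 1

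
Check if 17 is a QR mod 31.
By Euler's criterion: 17^{15} ≡ 30 mod 31. Since this equals -1 (≡ 30), 17 is not a QR.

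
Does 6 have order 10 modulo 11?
ord_11(6) divides 10. For each prime q|10: 6^{5}≡10, 6^{2}≡3, none ≡ 1. So 6 has order 10 and is a primitive root mod 11.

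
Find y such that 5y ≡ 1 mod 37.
Since 37 is prime, by Fermat 5^(-1) ≡ 5^{35} ≡ 15 mod 37. Verify: 5 × 15 = 75 ≡ 1 mod 37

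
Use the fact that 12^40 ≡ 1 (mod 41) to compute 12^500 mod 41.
By Fermat: 12^{40} ≡ 1 (mod 41). 500 ≡ 20 (mod 40). So 12^{500} ≡ 12^{20} ≡ 40 (mod 41)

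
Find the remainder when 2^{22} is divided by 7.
By Fermat: 2^{6} ≡ 1 (mod 7). 22 = 3×6 + 4. So 2^{22} ≡ 2^{4} ≡ 2 (mod 7)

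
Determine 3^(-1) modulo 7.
Since 7 is prime, by Fermat 3^(-1) ≡ 3^{5} ≡ 5 mod 7. Verify: 3 × 5 = 15 ≡ 1 mod 7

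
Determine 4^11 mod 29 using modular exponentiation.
By repeated squaring mod 29: 4^{1}≡4, 4^{2}≡16, 4^{4}≡24, 4^{8}≡25. Then 4^{11} = 4^{8+2+1} ≡ 25 × 16 × 4 ≡ 5 mod 29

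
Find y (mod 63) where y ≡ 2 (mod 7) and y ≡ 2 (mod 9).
M = 7 × 9 = 63. M₁ = 9, y₁ ≡ 4 (mod 7). M₂ = 7, y₂ ≡ 4 (mod 9). y = 2×9×4 + 2×7×4 ≡ 2 (mod 63)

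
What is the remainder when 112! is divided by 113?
By Wilson's theorem, (112)! ≡ -1 ≡ 112 mod 113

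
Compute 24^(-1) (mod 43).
Since 43 is prime, by Fermat 24^(-1) ≡ 24^{41} ≡ 9 (mod 43). Verify: 24 × 9 = 216 ≡ 1 (mod 43)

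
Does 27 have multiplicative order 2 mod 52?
Powers of 27 mod 52: 27^1≡27, 27^2≡1. First k with 27^k≡1 is k=2. Yes, ord_52(27) = 2.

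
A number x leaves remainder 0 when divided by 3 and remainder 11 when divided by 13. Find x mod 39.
M = 3 × 13 = 39. M₁ = 13, y₁ ≡ 1 mod 3. M₂ = 3, y₂ ≡ 9 mod 13. x = 0×13×1 + 11×3×9 ≡ 24 mod 39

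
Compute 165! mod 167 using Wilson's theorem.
(166)! = (165)! × (166) ≡ -1 mod 167. So (165)! ≡ -1 × (166)^(-1) ≡ (-1)×(-1) = 1 mod 167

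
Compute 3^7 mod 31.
By repeated squaring (mod 31): 3^{1}≡3, 3^{2}≡9, 3^{4}≡19. Then 3^{7} = 3^{4+2+1} ≡ 19 × 9 × 3 ≡ 17 (mod 31)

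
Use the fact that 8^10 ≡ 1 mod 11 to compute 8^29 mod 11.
By Fermat: 8^{10} ≡ 1 mod 11. 29 = 2×10 + 9. So 8^{29} ≡ 8^{9} ≡ 7 mod 11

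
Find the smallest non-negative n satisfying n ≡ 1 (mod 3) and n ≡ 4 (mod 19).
M = 3 × 19 = 57. M₁ = 19, y₁ ≡ 1 (mod 3). M₂ = 3, y₂ ≡ 13 (mod 19). n = 1×19×1 + 4×3×13 ≡ 4 (mod 57)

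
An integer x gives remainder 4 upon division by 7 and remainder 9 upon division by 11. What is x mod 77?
M = 7 × 11 = 77. M₁ = 11, y₁ ≡ 2 mod 7. M₂ = 7, y₂ ≡ 8 mod 11. x = 4×11×2 + 9×7×8 ≡ 53 mod 77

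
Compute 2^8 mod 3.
Using Fermat: 2^{2} ≡ 1 (mod 3). 8 ≡ 0 (mod 2). So 2^{8} ≡ 2^{0} ≡ 1 (mod 3)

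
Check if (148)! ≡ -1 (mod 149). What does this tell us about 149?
(148)! mod 149 = 148. Since this equals -1 (mod 149), Wilson confirms 149 is prime.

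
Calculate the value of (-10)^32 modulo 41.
By repeated squaring mod 41: (-10)^{1}≡31, (-10)^{2}≡18, (-10)^{4}≡37, (-10)^{8}≡16, (-10)^{16}≡10, (-10)^{32}≡18. So (-10)^{32} ≡ 18 mod 41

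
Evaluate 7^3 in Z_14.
7^{3} = 343 ≡ 7 (mod 14)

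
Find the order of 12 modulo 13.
Powers of 12 mod 13: 12^1≡12, 12^2≡1. Order = 2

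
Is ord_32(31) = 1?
Powers of 31 mod 32: 31^1≡31, 31^2≡1. 31^1≡31≢1, so ord ≠ 1. No, the actual order is 2.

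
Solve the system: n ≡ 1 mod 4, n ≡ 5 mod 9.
M = 4 × 9 = 36. M₁ = 9, y₁ ≡ 1 mod 4. M₂ = 4, y₂ ≡ 7 mod 9. n = 1×9×1 + 5×4×7 ≡ 5 mod 36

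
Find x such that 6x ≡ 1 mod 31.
Since 31 is prime, by Fermat 6^(-1) ≡ 6^{29} ≡ 26 mod 31. Verify: 6 × 26 = 156 ≡ 1 mod 31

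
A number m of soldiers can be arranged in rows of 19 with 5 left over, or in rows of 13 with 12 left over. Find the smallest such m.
M = 19 × 13 = 247. M₁ = 13, y₁ ≡ 3 mod 19. M₂ = 19, y₂ ≡ 11 mod 13. m = 5×13×3 + 12×19×11 ≡ 233 mod 247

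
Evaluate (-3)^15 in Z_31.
By repeated squaring mod 31: (-3)^{1}≡28, (-3)^{2}≡9, (-3)^{4}≡19, (-3)^{8}≡20. Then (-3)^{15} = (-3)^{8+4+2+1} ≡ 20 × 19 × 9 × 28 ≡ 1 mod 31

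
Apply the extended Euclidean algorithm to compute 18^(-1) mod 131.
Extended GCD: 18(51) + 131(-7) = 1. So 18^(-1) ≡ 51 (mod 131). Verify: 18 × 51 = 918 ≡ 1 (mod 131)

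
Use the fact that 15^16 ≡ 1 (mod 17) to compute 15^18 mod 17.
By Fermat: 15^{16} ≡ 1 (mod 17). So 15^{18} = 15^{16} · 15^{2} ≡ 15^{2} ≡ 4 (mod 17)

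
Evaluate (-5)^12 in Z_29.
By repeated squaring mod 29: (-5)^{1}≡24, (-5)^{2}≡25, (-5)^{4}≡16, (-5)^{8}≡24. Then (-5)^{12} = (-5)^{8+4} ≡ 24 × 16 ≡ 7 mod 29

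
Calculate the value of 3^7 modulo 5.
Using Fermat: 3^{4} ≡ 1 mod 5. 7 ≡ 3 mod 4. So 3^{7} ≡ 3^{3} ≡ 2 mod 5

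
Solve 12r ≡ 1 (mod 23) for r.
Since 23 is prime, by Fermat 12^(-1) ≡ 12^{21} ≡ 2 (mod 23). Verify: 12 × 2 = 24 ≡ 1 (mod 23)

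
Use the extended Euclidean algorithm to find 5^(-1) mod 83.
Extended GCD: 5(-33) + 83(2) = 1. So 5^(-1) ≡ -33 ≡ 50 mod 83. Verify: 5 × 50 = 250 ≡ 1 mod 83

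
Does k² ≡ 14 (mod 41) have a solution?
By Euler's criterion: 14^{20} ≡ 40 (mod 41). Since this equals -1 (≡ 40), 14 is not a QR.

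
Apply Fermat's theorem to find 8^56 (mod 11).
By Fermat: 8^{10} ≡ 1 (mod 11). 56 = 5×10 + 6. So 8^{56} ≡ 8^{6} ≡ 3 (mod 11)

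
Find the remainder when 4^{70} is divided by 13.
By Fermat: 4^{12} ≡ 1 (mod 13). 70 = 5×12 + 10. So 4^{70} ≡ 4^{10} ≡ 9 (mod 13)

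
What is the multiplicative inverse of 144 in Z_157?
Since 157 is prime, by Fermat 144^(-1) ≡ 144^{155} ≡ 12 (mod 157). Verify: 144 × 12 = 1728 ≡ 1 (mod 157)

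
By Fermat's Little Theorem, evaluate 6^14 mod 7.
By Fermat: 6^{6} ≡ 1 mod 7. 14 = 2×6 + 2. So 6^{14} ≡ 6^{2} ≡ 1 mod 7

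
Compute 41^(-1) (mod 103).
Since 103 is prime, by Fermat 41^(-1) ≡ 41^{101} ≡ 98 (mod 103). Verify: 41 × 98 = 4018 ≡ 1 (mod 103)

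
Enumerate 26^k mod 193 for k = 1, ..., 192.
26^1, 26^2, ..., 26^{192} mod 193: [26, 97, 13, 145, 103, 169, 148, 181, 74, 187, 37, 190, 115, 95, 154, 144, 77, 72, 135, 36, 164, 18, 82, 9, 41, 101, 117, 147, 155, 170, 174, 85, 87, 139, 140, 166, 70, 83, 35, 138, 114, 69, 57, 131, 125, 162, 159, 81, 176, 137, 88, 165, 44, 179, 22, 186, 11, 93, 102, 143, 51, 168, 122, 84, 61, 42, 127, 21, 160, 107, 80, 150, 40, 75, 20, 134, 10, 67, 5, 130, 99, 65, 146, 129, 73, 161, 133, 177, 163, 185, 178, 189, 89, 191, 141, 192, 167, 96, 180, 48, 90, 24, 45, 12, 119, 6, 156, 3, 78, 98, 39, 49, 116, 121, 58, 157, 29, 175, 111, 184, 152, 92, 76, 46, 38, 23, 19, 108, 106, 54, 53, 27, 123, 110, 158, 55, 79, 124, 136, 62, 68, 31, 34, 112, 17, 56, 105, 28, 149, 14, 171, 7, 182, 100, 91, 50, 142, 25, 71, 109, 132, 151, 66, 172, 33, 86, 113, 43, 153, 118, 173, 59, 183, 126, 188, 63, 94, 128, 47, 64, 120, 32, 60, 16, 30, 8, 15, 4, 104, 2, 52, 1]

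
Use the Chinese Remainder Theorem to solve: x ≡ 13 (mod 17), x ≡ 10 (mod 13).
M = 17 × 13 = 221. M₁ = 13, y₁ ≡ 4 (mod 17). M₂ = 17, y₂ ≡ 10 (mod 13). x = 13×13×4 + 10×17×10 ≡ 166 (mod 221)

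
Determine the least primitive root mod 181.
g = 2. Powers: [2, 4, 8, 16, 32, 64, 128, 75, 150, ...] generates all 180 non-zero residues.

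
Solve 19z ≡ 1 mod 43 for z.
Since 43 is prime, by Fermat 19^(-1) ≡ 19^{41} ≡ 34 mod 43. Verify: 19 × 34 = 646 ≡ 1 mod 43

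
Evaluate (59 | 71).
(59/71) = 59^{35} mod 71 = -1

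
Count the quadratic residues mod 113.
The squaring map on Z_113* is 2-to-1, so there are (112)/2 = 56 QRs.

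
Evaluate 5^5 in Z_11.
By repeated squaring mod 11: 5^{1}≡5, 5^{2}≡3, 5^{4}≡9. Then 5^{5} = 5^{4+1} ≡ 9 × 5 ≡ 1 mod 11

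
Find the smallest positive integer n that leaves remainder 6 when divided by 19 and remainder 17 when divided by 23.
M = 19 × 23 = 437. M₁ = 23, y₁ ≡ 5 mod 19. M₂ = 19, y₂ ≡ 17 mod 23. n = 6×23×5 + 17×19×17 ≡ 63 mod 437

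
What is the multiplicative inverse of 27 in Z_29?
Since 29 is prime, by Fermat 27^(-1) ≡ 27^{27} ≡ 14 mod 29. Verify: 27 × 14 = 378 ≡ 1 mod 29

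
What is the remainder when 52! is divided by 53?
By Wilson's theorem, (52)! ≡ -1 ≡ 52 mod 53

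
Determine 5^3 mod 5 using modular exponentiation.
5^{3} = 125 ≡ 0 mod 5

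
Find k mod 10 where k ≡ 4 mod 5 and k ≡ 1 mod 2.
M = 5 × 2 = 10. M₁ = 2, y₁ ≡ 3 mod 5. M₂ = 5, y₂ ≡ 1 mod 2. k = 4×2×3 + 1×5×1 ≡ 9 mod 10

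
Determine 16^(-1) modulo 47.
Since 47 is prime, by Fermat 16^(-1) ≡ 16^{45} ≡ 3 (mod 47). Verify: 16 × 3 = 48 ≡ 1 (mod 47)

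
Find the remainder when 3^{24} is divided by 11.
By Fermat: 3^{10} ≡ 1 mod 11. 24 = 2×10 + 4. So 3^{24} ≡ 3^{4} ≡ 4 mod 11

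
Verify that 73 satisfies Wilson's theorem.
(72)! mod 73 = 72. Since this equals -1 mod 73, Wilson confirms 73 is prime.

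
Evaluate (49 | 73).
(49/73) = 49^{36} mod 73 = 1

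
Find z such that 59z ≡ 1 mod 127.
Since 127 is prime, by Fermat 59^(-1) ≡ 59^{125} ≡ 28 mod 127. Verify: 59 × 28 = 1652 ≡ 1 mod 127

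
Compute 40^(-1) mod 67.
Since 67 is prime, by Fermat 40^(-1) ≡ 40^{65} ≡ 62 mod 67. Verify: 40 × 62 = 2480 ≡ 1 mod 67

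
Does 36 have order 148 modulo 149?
36^{37} ≡ 1 (mod 149) and 37 < 148, so ord_149(36) = 37 ≠ 148 and 36 is not a primitive root.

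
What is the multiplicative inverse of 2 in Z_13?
Since 13 is prime, by Fermat 2^(-1) ≡ 2^{11} ≡ 7 mod 13. Verify: 2 × 7 = 14 ≡ 1 mod 13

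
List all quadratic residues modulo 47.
QRs mod 47: {1, 2, 3, 4, 6, 7, 8, 9, 12, 14, 16, 17, 18, 21, 24, 25, 27, 28, 32, 34, 36, 37, 42}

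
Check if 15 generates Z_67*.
15^{11} ≡ 1 (mod 67) and 11 < 66, so ord_67(15) = 11 ≠ 66 and 15 is not a primitive root.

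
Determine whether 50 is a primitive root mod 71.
50^{35} ≡ 1 mod 71 and 35 < 70, so ord_71(50) = 35 ≠ 70 and 50 is not a primitive root.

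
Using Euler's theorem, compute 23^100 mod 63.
By Euler: 23^{36} ≡ 1 (mod 63) since gcd(23, 63) = 1. 100 = 2×36 + 28. So 23^{100} ≡ 23^{28} ≡ 58 (mod 63)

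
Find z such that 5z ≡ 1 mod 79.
Since 79 is prime, by Fermat 5^(-1) ≡ 5^{77} ≡ 16 mod 79. Verify: 5 × 16 = 80 ≡ 1 mod 79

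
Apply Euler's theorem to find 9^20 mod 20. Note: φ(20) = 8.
By Euler: 9^{8} ≡ 1 mod 20 since gcd(9, 20) = 1. 20 = 2×8 + 4. So 9^{20} ≡ 9^{4} ≡ 1 mod 20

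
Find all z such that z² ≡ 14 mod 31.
The square roots of 14 mod 31 are 18 and 13. Verify: 18² = 324 ≡ 14 mod 31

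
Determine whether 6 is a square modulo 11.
By Euler's criterion: 6^{5} ≡ 10 mod 11. Since this equals -1 (≡ 10), 6 is not a QR.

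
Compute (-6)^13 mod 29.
By repeated squaring mod 29: (-6)^{1}≡23, (-6)^{2}≡7, (-6)^{4}≡20, (-6)^{8}≡23. Then (-6)^{13} = (-6)^{8+4+1} ≡ 23 × 20 × 23 ≡ 24 mod 29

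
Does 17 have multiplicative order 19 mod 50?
Powers of 17 mod 50: 17^1≡17, 17^2≡39, 17^3≡13, 17^4≡21, 17^5≡7, 17^6≡19, 17^7≡23, 17^8≡41, 17^9≡47, 17^10≡49, 17^11≡33, 17^12≡11, 17^13≡37, 17^14≡29, 17^15≡43, 17^16≡31, 17^17≡27, 17^18≡9, 17^19≡3, 17^20≡1. 17^19≡3≢1, so ord ≠ 19. No, the actual order is 20.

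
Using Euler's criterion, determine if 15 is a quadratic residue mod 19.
By Euler's criterion: 15^{9} ≡ 18 (mod 19). Since this equals -1 (≡ 18), 15 is not a QR.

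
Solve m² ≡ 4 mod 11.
The square roots of 4 mod 11 are 9 and 2. Verify: 9² = 81 ≡ 4 mod 11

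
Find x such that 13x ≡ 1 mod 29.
Since 29 is prime, by Fermat 13^(-1) ≡ 13^{27} ≡ 9 mod 29. Verify: 13 × 9 = 117 ≡ 1 mod 29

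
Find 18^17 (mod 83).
By repeated squaring (mod 83): 18^{1}≡18, 18^{2}≡75, 18^{4}≡64, 18^{8}≡29, 18^{16}≡11. Then 18^{17} = 18^{16+1} ≡ 11 × 18 ≡ 32 (mod 83)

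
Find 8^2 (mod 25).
8^{2} = 64 ≡ 14 (mod 25)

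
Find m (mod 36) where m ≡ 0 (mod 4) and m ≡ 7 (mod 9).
M = 4 × 9 = 36. M₁ = 9, y₁ ≡ 1 (mod 4). M₂ = 4, y₂ ≡ 7 (mod 9). m = 0×9×1 + 7×4×7 ≡ 16 (mod 36)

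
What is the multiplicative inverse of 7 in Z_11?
Since 11 is prime, by Fermat 7^(-1) ≡ 7^{9} ≡ 8 (mod 11). Verify: 7 × 8 = 56 ≡ 1 (mod 11)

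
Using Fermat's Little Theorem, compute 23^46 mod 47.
By Fermat's Little Theorem, 23^{46} ≡ 1 (mod 47) since 47 is prime and gcd(23, 47) = 1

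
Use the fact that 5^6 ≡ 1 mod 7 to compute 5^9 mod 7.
By Fermat: 5^{6} ≡ 1 mod 7. So 5^{9} = 5^{6} · 5^{3} ≡ 5^{3} ≡ 6 mod 7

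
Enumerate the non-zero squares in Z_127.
QRs mod 127: {1, 2, 4, 8, 9, 11, 13, 15, 16, 17, 18, 19, 21, 22, 25, 26, 30, 31, 32, 34, 35, 36, 37, 38, 41, 42, 44, 47, 49, 50, 52, 60, 61, 62, 64, 68, 69, 70, 71, 72, 73, 74, 76, 79, 81, 82, 84, 87, 88, 94, 98, 99, 100, 103, 104, 107, 113, 115, 117, 120, 121, 122, 124}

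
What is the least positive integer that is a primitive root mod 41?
g = 6. For each prime q|40: 6^{20}≡40, 6^{8}≡10, none ≡ 1, so ord_41(6) = 40 and 6 is a primitive root.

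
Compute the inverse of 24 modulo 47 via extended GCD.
Extended GCD: 24(2) + 47(-1) = 1. So 24^(-1) ≡ 2 mod 47. Verify: 24 × 2 = 48 ≡ 1 mod 47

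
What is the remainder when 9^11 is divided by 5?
Using Fermat: 9^{4} ≡ 1 mod 5. 11 ≡ 3 mod 4. So 9^{11} ≡ 9^{3} ≡ 4 mod 5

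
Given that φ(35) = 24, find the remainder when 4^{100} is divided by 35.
By Euler: 4^{24} ≡ 1 (mod 35) since gcd(4, 35) = 1. 100 = 4×24 + 4. So 4^{100} ≡ 4^{4} ≡ 11 (mod 35)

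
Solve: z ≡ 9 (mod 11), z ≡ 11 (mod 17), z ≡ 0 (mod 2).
M = 11 × 17 × 2 = 374. M₁ = 34, y₁ ≡ 1 (mod 11). M₂ = 22, y₂ ≡ 7 (mod 17). M₃ = 187, y₃ ≡ 1 (mod 2). z = 9×34×1 + 11×22×7 + 0×187×1 ≡ 130 (mod 374)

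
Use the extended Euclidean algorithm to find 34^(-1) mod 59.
Extended GCD: 34(-26) + 59(15) = 1. So 34^(-1) ≡ -26 ≡ 33 (mod 59). Verify: 34 × 33 = 1122 ≡ 1 (mod 59)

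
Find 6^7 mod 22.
By repeated squaring mod 22: 6^{1}≡6, 6^{2}≡14, 6^{4}≡20. Then 6^{7} = 6^{4+2+1} ≡ 20 × 14 × 6 ≡ 8 mod 22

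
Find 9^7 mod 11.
By repeated squaring mod 11: 9^{1}≡9, 9^{2}≡4, 9^{4}≡5. Then 9^{7} = 9^{4+2+1} ≡ 5 × 4 × 9 ≡ 4 mod 11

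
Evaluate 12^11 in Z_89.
By repeated squaring mod 89: 12^{1}≡12, 12^{2}≡55, 12^{4}≡88, 12^{8}≡1. Then 12^{11} = 12^{8+2+1} ≡ 1 × 55 × 12 ≡ 37 mod 89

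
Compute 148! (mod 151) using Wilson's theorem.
(150)! = (148)! × (149) × (150) ≡ -1 (mod 151). So (148)! ≡ -1 × [(150)(149)]^(-1) ≡ 75 (mod 151)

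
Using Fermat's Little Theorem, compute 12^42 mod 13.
By Fermat: 12^{12} ≡ 1 mod 13. 42 = 3×12 + 6. So 12^{42} ≡ 12^{6} ≡ 1 mod 13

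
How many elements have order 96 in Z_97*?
Number of primitive roots mod 97 = φ(p-1) = φ(96) = 32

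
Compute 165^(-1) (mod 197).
Since 197 is prime, by Fermat 165^(-1) ≡ 165^{195} ≡ 80 (mod 197). Verify: 165 × 80 = 13200 ≡ 1 (mod 197)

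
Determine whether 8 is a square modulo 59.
By Euler's criterion: 8^{29} ≡ 58 mod 59. Since this equals -1 (≡ 58), 8 is not a QR.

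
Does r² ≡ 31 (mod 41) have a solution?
By Euler's criterion: 31^{20} ≡ 1 (mod 41). Since this equals 1, 31 is a QR.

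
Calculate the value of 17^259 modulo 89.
Using Fermat: 17^{88} ≡ 1 (mod 89). 259 ≡ 83 (mod 88). So 17^{259} ≡ 17^{83} ≡ 69 (mod 89)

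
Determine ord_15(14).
Powers of 14 mod 15: 14^1≡14, 14^2≡1. Order = 2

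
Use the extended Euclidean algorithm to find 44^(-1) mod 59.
Extended GCD: 44(-4) + 59(3) = 1. So 44^(-1) ≡ -4 ≡ 55 mod 59. Verify: 44 × 55 = 2420 ≡ 1 mod 59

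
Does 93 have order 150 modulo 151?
ord_151(93) divides 150. For each prime q|150: 93^{75}≡150, 93^{50}≡32, 93^{30}≡64, none ≡ 1. So 93 has order 150 and is a primitive root mod 151.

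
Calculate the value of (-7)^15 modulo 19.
By repeated squaring (mod 19): (-7)^{1}≡12, (-7)^{2}≡11, (-7)^{4}≡7, (-7)^{8}≡11. Then (-7)^{15} = (-7)^{8+4+2+1} ≡ 11 × 7 × 11 × 12 ≡ 18 (mod 19)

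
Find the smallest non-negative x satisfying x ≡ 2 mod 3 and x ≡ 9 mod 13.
M = 3 × 13 = 39. M₁ = 13, y₁ ≡ 1 mod 3. M₂ = 3, y₂ ≡ 9 mod 13. x = 2×13×1 + 9×3×9 ≡ 35 mod 39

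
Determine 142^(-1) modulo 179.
Since 179 is prime, by Fermat 142^(-1) ≡ 142^{177} ≡ 29 (mod 179). Verify: 142 × 29 = 4118 ≡ 1 (mod 179)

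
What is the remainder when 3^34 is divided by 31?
Using Fermat: 3^{30} ≡ 1 (mod 31). 34 ≡ 4 (mod 30). So 3^{34} ≡ 3^{4} ≡ 19 (mod 31)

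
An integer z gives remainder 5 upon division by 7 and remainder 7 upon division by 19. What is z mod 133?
M = 7 × 19 = 133. M₁ = 19, y₁ ≡ 3 mod 7. M₂ = 7, y₂ ≡ 11 mod 19. z = 5×19×3 + 7×7×11 ≡ 26 mod 133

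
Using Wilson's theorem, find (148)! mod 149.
By Wilson's theorem, (148)! ≡ -1 ≡ 148 mod 149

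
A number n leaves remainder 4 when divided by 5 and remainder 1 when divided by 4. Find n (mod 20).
M = 5 × 4 = 20. M₁ = 4, y₁ ≡ 4 (mod 5). M₂ = 5, y₂ ≡ 1 (mod 4). n = 4×4×4 + 1×5×1 ≡ 9 (mod 20)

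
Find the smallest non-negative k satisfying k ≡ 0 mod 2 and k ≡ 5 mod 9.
M = 2 × 9 = 18. M₁ = 9, y₁ ≡ 1 mod 2. M₂ = 2, y₂ ≡ 5 mod 9. k = 0×9×1 + 5×2×5 ≡ 14 mod 18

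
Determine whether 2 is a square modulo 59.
By Euler's criterion: 2^{29} ≡ 58 (mod 59). Since this equals -1 (≡ 58), 2 is not a QR.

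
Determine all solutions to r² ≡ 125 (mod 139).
The square roots of 125 mod 139 are 79 and 60. Verify: 79² = 6241 ≡ 125 (mod 139)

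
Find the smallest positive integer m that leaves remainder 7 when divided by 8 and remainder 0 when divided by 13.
M = 8 × 13 = 104. M₁ = 13, y₁ ≡ 5 mod 8. M₂ = 8, y₂ ≡ 5 mod 13. m = 7×13×5 + 0×8×5 ≡ 39 mod 104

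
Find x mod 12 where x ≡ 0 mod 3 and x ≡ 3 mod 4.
M = 3 × 4 = 12. M₁ = 4, y₁ ≡ 1 mod 3. M₂ = 3, y₂ ≡ 3 mod 4. x = 0×4×1 + 3×3×3 ≡ 3 mod 12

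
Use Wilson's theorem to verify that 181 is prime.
(180)! mod 181 = 180. Since this equals -1 (mod 181), Wilson confirms 181 is prime.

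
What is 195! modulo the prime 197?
(196)! = (195)! × (196) ≡ -1 mod 197. So (195)! ≡ -1 × (196)^(-1) ≡ (-1)×(-1) = 1 mod 197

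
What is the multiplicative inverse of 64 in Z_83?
Since 83 is prime, by Fermat 64^(-1) ≡ 64^{81} ≡ 48 (mod 83). Verify: 64 × 48 = 3072 ≡ 1 (mod 83)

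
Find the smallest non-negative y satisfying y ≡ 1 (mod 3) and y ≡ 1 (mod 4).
M = 3 × 4 = 12. M₁ = 4, y₁ ≡ 1 (mod 3). M₂ = 3, y₂ ≡ 3 (mod 4). y = 1×4×1 + 1×3×3 ≡ 1 (mod 12)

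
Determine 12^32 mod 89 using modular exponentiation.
By repeated squaring (mod 89): 12^{1}≡12, 12^{2}≡55, 12^{4}≡88, 12^{8}≡1, 12^{16}≡1, 12^{32}≡1. So 12^{32} ≡ 1 (mod 89)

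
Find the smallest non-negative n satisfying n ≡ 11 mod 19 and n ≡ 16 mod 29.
M = 19 × 29 = 551. M₁ = 29, y₁ ≡ 2 mod 19. M₂ = 19, y₂ ≡ 26 mod 29. n = 11×29×2 + 16×19×26 ≡ 277 mod 551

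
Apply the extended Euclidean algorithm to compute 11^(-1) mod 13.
Extended GCD: 11(6) + 13(-5) = 1. So 11^(-1) ≡ 6 mod 13. Verify: 11 × 6 = 66 ≡ 1 mod 13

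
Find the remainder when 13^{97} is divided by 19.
By Fermat: 13^{18} ≡ 1 (mod 19). 97 = 5×18 + 7. So 13^{97} ≡ 13^{7} ≡ 10 (mod 19)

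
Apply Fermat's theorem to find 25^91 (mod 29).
By Fermat: 25^{28} ≡ 1 (mod 29). 91 = 3×28 + 7. So 25^{91} ≡ 25^{7} ≡ 1 (mod 29)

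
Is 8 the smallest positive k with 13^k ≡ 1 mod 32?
Powers of 13 mod 32: 13^1≡13, 13^2≡9, 13^3≡21, 13^4≡17, 13^5≡29, 13^6≡25, 13^7≡5, 13^8≡1. First k with 13^k≡1 is k=8. Yes, ord_32(13) = 8.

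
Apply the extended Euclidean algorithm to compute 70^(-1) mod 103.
Extended GCD: 70(-25) + 103(17) = 1. So 70^(-1) ≡ -25 ≡ 78 mod 103. Verify: 70 × 78 = 5460 ≡ 1 mod 103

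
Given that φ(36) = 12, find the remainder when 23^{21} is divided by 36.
By Euler: 23^{12} ≡ 1 (mod 36) since gcd(23, 36) = 1. 21 = 1×12 + 9. So 23^{21} ≡ 23^{9} ≡ 35 (mod 36)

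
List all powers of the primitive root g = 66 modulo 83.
66^1, 66^2, ..., 66^{82} mod 83: [66, 40, 67, 23, 24, 7, 47, 31, 54, 78, 2, 49, 80, 51, 46, 48, 14, 11, 62, 25, 73, 4, 15, 77, 19, 9, 13, 28, 22, 41, 50, 63, 8, 30, 71, 38, 18, 26, 56, 44, 82, 17, 43, 16, 60, 59, 76, 36, 52, 29, 5, 81, 34, 3, 32, 37, 35, 69, 72, 21, 58, 10, 79, 68, 6, 64, 74, 70, 55, 61, 42, 33, 20, 75, 53, 12, 45, 65, 57, 27, 39, 1]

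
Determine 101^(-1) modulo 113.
Since 113 is prime, by Fermat 101^(-1) ≡ 101^{111} ≡ 47 mod 113. Verify: 101 × 47 = 4747 ≡ 1 mod 113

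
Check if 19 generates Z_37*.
ord_37(19) divides 36. For each prime q|36: 19^{18}≡36, 19^{12}≡10, none ≡ 1. So 19 has order 36 and is a primitive root mod 37.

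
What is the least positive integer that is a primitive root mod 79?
g = 3. Powers: [3, 9, 27, 2, 6, 18, 54, 4, 12, 36, ...] generates all 78 non-zero residues.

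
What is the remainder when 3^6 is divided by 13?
By repeated squaring mod 13: 3^{1}≡3, 3^{2}≡9, 3^{4}≡3. Then 3^{6} = 3^{4+2} ≡ 3 × 9 ≡ 1 mod 13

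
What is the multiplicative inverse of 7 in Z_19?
Since 19 is prime, by Fermat 7^(-1) ≡ 7^{17} ≡ 11 (mod 19). Verify: 7 × 11 = 77 ≡ 1 (mod 19)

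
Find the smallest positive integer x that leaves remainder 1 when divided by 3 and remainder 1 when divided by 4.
M = 3 × 4 = 12. M₁ = 4, y₁ ≡ 1 mod 3. M₂ = 3, y₂ ≡ 3 mod 4. x = 1×4×1 + 1×3×3 ≡ 1 mod 12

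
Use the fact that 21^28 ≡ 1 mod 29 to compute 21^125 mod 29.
By Fermat: 21^{28} ≡ 1 mod 29. 125 = 4×28 + 13. So 21^{125} ≡ 21^{13} ≡ 11 mod 29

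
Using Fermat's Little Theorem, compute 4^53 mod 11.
By Fermat: 4^{10} ≡ 1 (mod 11). 53 = 5×10 + 3. So 4^{53} ≡ 4^{3} ≡ 9 (mod 11)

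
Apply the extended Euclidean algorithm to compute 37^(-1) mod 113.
Extended GCD: 37(55) + 113(-18) = 1. So 37^(-1) ≡ 55 (mod 113). Verify: 37 × 55 = 2035 ≡ 1 (mod 113)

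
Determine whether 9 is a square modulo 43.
By Euler's criterion: 9^{21} ≡ 1 mod 43. Since this equals 1, 9 is a QR.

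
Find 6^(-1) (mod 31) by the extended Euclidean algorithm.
Extended GCD: 6(-5) + 31(1) = 1. So 6^(-1) ≡ -5 ≡ 26 (mod 31). Verify: 6 × 26 = 156 ≡ 1 (mod 31)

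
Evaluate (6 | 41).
(6/41) = 6^{20} mod 41 = -1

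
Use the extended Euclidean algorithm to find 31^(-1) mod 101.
Extended GCD: 31(-13) + 101(4) = 1. So 31^(-1) ≡ -13 ≡ 88 mod 101. Verify: 31 × 88 = 2728 ≡ 1 mod 101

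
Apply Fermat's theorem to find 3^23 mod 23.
By Fermat: 3^{22} ≡ 1 mod 23. So 3^{23} = 3^{22} · 3^{1} ≡ 3^{1} ≡ 3 mod 23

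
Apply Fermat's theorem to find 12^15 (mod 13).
By Fermat: 12^{12} ≡ 1 (mod 13). So 12^{15} = 12^{12} · 12^{3} ≡ 12^{3} ≡ 12 (mod 13)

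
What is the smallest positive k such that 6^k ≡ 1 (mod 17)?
Powers of 6 mod 17: 6^1≡6, 6^2≡2, 6^3≡12, 6^4≡4, 6^5≡7, 6^6≡8, 6^7≡14, 6^8≡16, 6^9≡11, 6^10≡15, 6^11≡5, 6^12≡13, 6^13≡10, 6^14≡9, 6^15≡3, 6^16≡1. ord_17(6) = 16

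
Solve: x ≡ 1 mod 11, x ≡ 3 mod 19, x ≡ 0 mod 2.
M = 11 × 19 × 2 = 418. M₁ = 38, y₁ ≡ 9 mod 11. M₂ = 22, y₂ ≡ 13 mod 19. M₃ = 209, y₃ ≡ 1 mod 2. x = 1×38×9 + 3×22×13 + 0×209×1 ≡ 364 mod 418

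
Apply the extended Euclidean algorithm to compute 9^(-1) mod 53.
Extended GCD: 9(6) + 53(-1) = 1. So 9^(-1) ≡ 6 (mod 53). Verify: 9 × 6 = 54 ≡ 1 (mod 53)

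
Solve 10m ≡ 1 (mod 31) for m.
Since 31 is prime, by Fermat 10^(-1) ≡ 10^{29} ≡ 28 (mod 31). Verify: 10 × 28 = 280 ≡ 1 (mod 31)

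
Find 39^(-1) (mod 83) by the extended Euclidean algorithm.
Extended GCD: 39(-17) + 83(8) = 1. So 39^(-1) ≡ -17 ≡ 66 (mod 83). Verify: 39 × 66 = 2574 ≡ 1 (mod 83)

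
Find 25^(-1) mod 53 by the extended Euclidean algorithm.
Extended GCD: 25(17) + 53(-8) = 1. So 25^(-1) ≡ 17 mod 53. Verify: 25 × 17 = 425 ≡ 1 mod 53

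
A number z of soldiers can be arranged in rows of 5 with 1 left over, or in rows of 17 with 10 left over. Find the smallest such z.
M = 5 × 17 = 85. M₁ = 17, y₁ ≡ 3 mod 5. M₂ = 5, y₂ ≡ 7 mod 17. z = 1×17×3 + 10×5×7 ≡ 61 mod 85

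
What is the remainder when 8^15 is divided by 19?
By repeated squaring (mod 19): 8^{1}≡8, 8^{2}≡7, 8^{4}≡11, 8^{8}≡7. Then 8^{15} = 8^{8+4+2+1} ≡ 7 × 11 × 7 × 8 ≡ 18 (mod 19)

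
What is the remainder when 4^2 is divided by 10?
4^{2} = 16 ≡ 6 mod 10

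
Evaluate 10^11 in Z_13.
By repeated squaring mod 13: 10^{1}≡10, 10^{2}≡9, 10^{4}≡3, 10^{8}≡9. Then 10^{11} = 10^{8+2+1} ≡ 9 × 9 × 10 ≡ 4 mod 13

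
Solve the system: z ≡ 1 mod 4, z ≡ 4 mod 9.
M = 4 × 9 = 36. M₁ = 9, y₁ ≡ 1 mod 4. M₂ = 4, y₂ ≡ 7 mod 9. z = 1×9×1 + 4×4×7 ≡ 13 mod 36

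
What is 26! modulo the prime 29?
(28)! = (26)! × (27) × (28) ≡ -1 (mod 29). So (26)! ≡ -1 × [(28)(27)]^(-1) ≡ 14 (mod 29)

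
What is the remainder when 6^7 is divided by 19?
By repeated squaring (mod 19): 6^{1}≡6, 6^{2}≡17, 6^{4}≡4. Then 6^{7} = 6^{4+2+1} ≡ 4 × 17 × 6 ≡ 9 (mod 19)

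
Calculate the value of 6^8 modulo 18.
By repeated squaring (mod 18): 6^{1}≡6, 6^{2}≡0, 6^{4}≡0, 6^{8}≡0. So 6^{8} ≡ 0 (mod 18)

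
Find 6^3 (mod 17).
6^{3} = 216 ≡ 12 (mod 17)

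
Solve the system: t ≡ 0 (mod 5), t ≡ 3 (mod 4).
M = 5 × 4 = 20. M₁ = 4, y₁ ≡ 4 (mod 5). M₂ = 5, y₂ ≡ 1 (mod 4). t = 0×4×4 + 3×5×1 ≡ 15 (mod 20)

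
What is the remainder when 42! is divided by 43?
By Wilson's theorem, (42)! ≡ -1 ≡ 42 mod 43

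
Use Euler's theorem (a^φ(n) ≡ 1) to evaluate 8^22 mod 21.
By Euler: 8^{12} ≡ 1 mod 21 since gcd(8, 21) = 1. 22 = 1×12 + 10. So 8^{22} ≡ 8^{10} ≡ 1 mod 21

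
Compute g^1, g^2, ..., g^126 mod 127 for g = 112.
112^1, 112^2, ..., 112^{126} mod 127: [112, 98, 54, 79, 85, 122, 75, 18, 111, 113, 83, 25, 6, 37, 80, 70, 93, 2, 97, 69, 108, 31, 43, 117, 23, 36, 95, 99, 39, 50, 12, 74, 33, 13, 59, 4, 67, 11, 89, 62, 86, 107, 46, 72, 63, 71, 78, 100, 24, 21, 66, 26, 118, 8, 7, 22, 51, 124, 45, 87, 92, 17, 126, 15, 29, 73, 48, 42, 5, 52, 109, 16, 14, 44, 102, 121, 90, 47, 57, 34, 125, 30, 58, 19, 96, 84, 10, 104, 91, 32, 28, 88, 77, 115, 53, 94, 114, 68, 123, 60, 116, 38, 65, 41, 20, 81, 55, 64, 56, 49, 27, 103, 106, 61, 101, 9, 119, 120, 105, 76, 3, 82, 40, 35, 110, 1]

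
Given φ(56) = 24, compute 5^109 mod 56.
By Euler: 5^{24} ≡ 1 (mod 56) since gcd(5, 56) = 1. 109 = 4×24 + 13. So 5^{109} ≡ 5^{13} ≡ 5 (mod 56)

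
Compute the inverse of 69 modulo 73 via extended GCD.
Extended GCD: 69(18) + 73(-17) = 1. So 69^(-1) ≡ 18 (mod 73). Verify: 69 × 18 = 1242 ≡ 1 (mod 73)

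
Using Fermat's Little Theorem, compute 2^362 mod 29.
By Fermat: 2^{28} ≡ 1 mod 29. 362 ≡ 26 mod 28. So 2^{362} ≡ 2^{26} ≡ 22 mod 29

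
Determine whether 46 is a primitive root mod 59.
46^{29} ≡ 1 (mod 59) and 29 < 58, so ord_59(46) = 29 ≠ 58 and 46 is not a primitive root.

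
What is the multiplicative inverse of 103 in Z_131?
Since 131 is prime, by Fermat 103^(-1) ≡ 103^{129} ≡ 14 mod 131. Verify: 103 × 14 = 1442 ≡ 1 mod 131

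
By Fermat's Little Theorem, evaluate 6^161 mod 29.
By Fermat: 6^{28} ≡ 1 (mod 29). 161 = 5×28 + 21. So 6^{161} ≡ 6^{21} ≡ 28 (mod 29)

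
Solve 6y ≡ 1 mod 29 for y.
Since 29 is prime, by Fermat 6^(-1) ≡ 6^{27} ≡ 5 mod 29. Verify: 6 × 5 = 30 ≡ 1 mod 29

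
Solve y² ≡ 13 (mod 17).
The square roots of 13 mod 17 are 8 and 9. Verify: 8² = 64 ≡ 13 (mod 17)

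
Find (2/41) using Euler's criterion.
(2/41) = 2^{20} mod 41 = 1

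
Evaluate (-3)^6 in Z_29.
By repeated squaring mod 29: (-3)^{1}≡26, (-3)^{2}≡9, (-3)^{4}≡23. Then (-3)^{6} = (-3)^{4+2} ≡ 23 × 9 ≡ 4 mod 29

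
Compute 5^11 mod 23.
By repeated squaring mod 23: 5^{1}≡5, 5^{2}≡2, 5^{4}≡4, 5^{8}≡16. Then 5^{11} = 5^{8+2+1} ≡ 16 × 2 × 5 ≡ 22 mod 23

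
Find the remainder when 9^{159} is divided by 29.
By Fermat: 9^{28} ≡ 1 (mod 29). 159 = 5×28 + 19. So 9^{159} ≡ 9^{19} ≡ 5 (mod 29)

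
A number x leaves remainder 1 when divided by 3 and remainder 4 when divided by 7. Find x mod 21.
M = 3 × 7 = 21. M₁ = 7, y₁ ≡ 1 mod 3. M₂ = 3, y₂ ≡ 5 mod 7. x = 1×7×1 + 4×3×5 ≡ 4 mod 21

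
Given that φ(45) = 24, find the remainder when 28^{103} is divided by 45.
By Euler: 28^{24} ≡ 1 (mod 45) since gcd(28, 45) = 1. 103 = 4×24 + 7. So 28^{103} ≡ 28^{7} ≡ 37 (mod 45)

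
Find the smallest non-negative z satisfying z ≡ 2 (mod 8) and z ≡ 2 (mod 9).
M = 8 × 9 = 72. M₁ = 9, y₁ ≡ 1 (mod 8). M₂ = 8, y₂ ≡ 8 (mod 9). z = 2×9×1 + 2×8×8 ≡ 2 (mod 72)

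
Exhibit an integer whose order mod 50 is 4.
7 has order 4 mod 50 since 7^{4} ≡ 1 (mod 50) and no smaller power works.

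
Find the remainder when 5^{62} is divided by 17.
By Fermat: 5^{16} ≡ 1 mod 17. 62 = 3×16 + 14. So 5^{62} ≡ 5^{14} ≡ 15 mod 17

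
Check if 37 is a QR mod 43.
By Euler's criterion: 37^{21} ≡ 42 (mod 43). Since this equals -1 (≡ 42), 37 is not a QR.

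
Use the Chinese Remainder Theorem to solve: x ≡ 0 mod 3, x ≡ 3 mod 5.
M = 3 × 5 = 15. M₁ = 5, y₁ ≡ 2 mod 3. M₂ = 3, y₂ ≡ 2 mod 5. x = 0×5×2 + 3×3×2 ≡ 3 mod 15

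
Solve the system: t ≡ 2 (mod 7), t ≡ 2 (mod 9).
M = 7 × 9 = 63. M₁ = 9, y₁ ≡ 4 (mod 7). M₂ = 7, y₂ ≡ 4 (mod 9). t = 2×9×4 + 2×7×4 ≡ 2 (mod 63)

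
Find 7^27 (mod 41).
By repeated squaring (mod 41): 7^{1}≡7, 7^{2}≡8, 7^{4}≡23, 7^{8}≡37, 7^{16}≡16. Then 7^{27} = 7^{16+8+2+1} ≡ 16 × 37 × 8 × 7 ≡ 24 (mod 41)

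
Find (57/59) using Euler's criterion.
(57/59) = 57^{29} mod 59 = 1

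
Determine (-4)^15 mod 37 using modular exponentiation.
By repeated squaring mod 37: (-4)^{1}≡33, (-4)^{2}≡16, (-4)^{4}≡34, (-4)^{8}≡9. Then (-4)^{15} = (-4)^{8+4+2+1} ≡ 9 × 34 × 16 × 33 ≡ 26 mod 37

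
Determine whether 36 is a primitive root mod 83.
36^{41} ≡ 1 mod 83 and 41 < 82, so ord_83(36) = 41 ≠ 82 and 36 is not a primitive root.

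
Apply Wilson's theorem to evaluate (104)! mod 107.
(106)! = (104)! × (105) × (106) ≡ -1 (mod 107). So (104)! ≡ -1 × [(106)(105)]^(-1) ≡ 53 (mod 107)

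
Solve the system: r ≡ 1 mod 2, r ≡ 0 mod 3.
M = 2 × 3 = 6. M₁ = 3, y₁ ≡ 1 mod 2. M₂ = 2, y₂ ≡ 2 mod 3. r = 1×3×1 + 0×2×2 ≡ 3 mod 6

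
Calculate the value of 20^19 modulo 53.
By repeated squaring mod 53: 20^{1}≡20, 20^{2}≡29, 20^{4}≡46, 20^{8}≡49, 20^{16}≡16. Then 20^{19} = 20^{16+2+1} ≡ 16 × 29 × 20 ≡ 5 mod 53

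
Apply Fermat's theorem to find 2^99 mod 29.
By Fermat: 2^{28} ≡ 1 mod 29. 99 = 3×28 + 15. So 2^{99} ≡ 2^{15} ≡ 27 mod 29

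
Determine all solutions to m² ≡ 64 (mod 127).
The square roots of 64 mod 127 are 8 and 119. Verify: 8² = 64 ≡ 64 (mod 127)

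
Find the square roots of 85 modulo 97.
The square roots of 85 mod 97 are 52 and 45. Verify: 52² = 2704 ≡ 85 mod 97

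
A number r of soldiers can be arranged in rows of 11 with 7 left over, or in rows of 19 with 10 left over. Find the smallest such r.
M = 11 × 19 = 209. M₁ = 19, y₁ ≡ 7 (mod 11). M₂ = 11, y₂ ≡ 7 (mod 19). r = 7×19×7 + 10×11×7 ≡ 29 (mod 209)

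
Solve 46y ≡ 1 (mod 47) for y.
Since 47 is prime, by Fermat 46^(-1) ≡ 46^{45} ≡ 46 (mod 47). Verify: 46 × 46 = 2116 ≡ 1 (mod 47)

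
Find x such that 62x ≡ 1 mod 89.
Since 89 is prime, by Fermat 62^(-1) ≡ 62^{87} ≡ 56 mod 89. Verify: 62 × 56 = 3472 ≡ 1 mod 89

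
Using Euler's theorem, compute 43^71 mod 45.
By Euler: 43^{24} ≡ 1 mod 45 since gcd(43, 45) = 1. 71 = 2×24 + 23. So 43^{71} ≡ 43^{23} ≡ 22 mod 45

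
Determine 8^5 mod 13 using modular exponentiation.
By repeated squaring mod 13: 8^{1}≡8, 8^{2}≡12, 8^{4}≡1. Then 8^{5} = 8^{4+1} ≡ 1 × 8 ≡ 8 mod 13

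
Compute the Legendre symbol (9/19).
(9/19) = 9^{9} mod 19 = 1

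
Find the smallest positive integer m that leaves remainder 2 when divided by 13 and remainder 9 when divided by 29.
M = 13 × 29 = 377. M₁ = 29, y₁ ≡ 9 (mod 13). M₂ = 13, y₂ ≡ 9 (mod 29). m = 2×29×9 + 9×13×9 ≡ 67 (mod 377)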